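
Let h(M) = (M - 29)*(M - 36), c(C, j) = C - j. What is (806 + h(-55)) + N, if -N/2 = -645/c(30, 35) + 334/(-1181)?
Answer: 9675420/1181 ≈ 8192.6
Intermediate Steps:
N = -304030/1181 (N = -2*(-645/(30 - 1*35) + 334/(-1181)) = -2*(-645/(30 - 35) + 334*(-1/1181)) = -2*(-645/(-5) - 334/1181) = -2*(-645*(-1/5) - 334/1181) = -2*(129 - 334/1181) = -2*152015/1181 = -304030/1181 ≈ -257.43)
h(M) = (-36 + M)*(-29 + M) (h(M) = (-29 + M)*(-36 + M) = (-36 + M)*(-29 + M))
(806 + h(-55)) + N = (806 + (1044 + (-55)**2 - 65*(-55))) - 304030/1181 = (806 + (1044 + 3025 + 3575)) - 304030/1181 = (806 + 7644) - 304030/1181 = 8450 - 304030/1181 = 9675420/1181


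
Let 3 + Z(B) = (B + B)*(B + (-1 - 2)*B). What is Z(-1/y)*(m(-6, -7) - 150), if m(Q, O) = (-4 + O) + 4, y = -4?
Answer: 2041/4 ≈ 510.25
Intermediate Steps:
m(Q, O) = O
Z(B) = -3 - 4*B**2 (Z(B) = -3 + (B + B)*(B + (-1 - 2)*B) = -3 + (2*B)*(B - 3*B) = -3 + (2*B)*(-2*B) = -3 - 4*B**2)
Z(-1/y)*(m(-6, -7) - 150) = (-3 - 4*(-1/(-4))**2)*(-7 - 150) = (-3 - 4*(-1*(-1/4))**2)*(-157) = (-3 - 4*(1/4)**2)*(-157) = (-3 - 4*1/16)*(-157) = (-3 - 1/4)*(-157) = -13/4*(-157) = 2041/4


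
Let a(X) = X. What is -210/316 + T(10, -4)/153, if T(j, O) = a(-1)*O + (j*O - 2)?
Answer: -22069/24174 ≈ -0.91292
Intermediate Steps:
T(j, O) = -2 - O + O*j (T(j, O) = -O + (j*O - 2) = -O + (O*j - 2) = -O + (-2 + O*j) = -2 - O + O*j)
-210/316 + T(10, -4)/153 = -210/316 + (-2 - 1*(-4) - 4*10)/153 = -210*1/316 + (-2 + 4 - 40)*(1/153) = -105/158 - 38*1/153 = -105/158 - 38/153 = -22069/24174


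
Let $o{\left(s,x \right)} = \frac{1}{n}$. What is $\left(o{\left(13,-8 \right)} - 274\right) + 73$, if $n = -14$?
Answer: $- \frac{2815}{14} \approx -201.07$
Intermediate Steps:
$o{\left(s,x \right)} = - \frac{1}{14}$ ($o{\left(s,x \right)} = \frac{1}{-14} = - \frac{1}{14}$)
$\left(o{\left(13,-8 \right)} - 274\right) + 73 = \left(- \frac{1}{14} - 274\right) + 73 = - \frac{3837}{14} + 73 = - \frac{2815}{14}$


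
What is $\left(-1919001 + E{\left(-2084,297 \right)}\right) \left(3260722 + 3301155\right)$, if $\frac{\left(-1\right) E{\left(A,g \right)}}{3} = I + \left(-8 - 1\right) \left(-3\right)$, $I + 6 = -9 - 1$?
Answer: $-12592465066818$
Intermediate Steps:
$I = -16$ ($I = -6 - 10 = -16$)
$E{\left(A,g \right)} = -33$ ($E{\left(A,g \right)} = - 3 \left(-16 + \left(-8 - 1\right) \left(-3\right)\right) = - 3 \left(-16 - -27\right) = - 3 \left(-16 + 27\right) = \left(-3\right) 11 = -33$)
$\left(-1919001 + E{\left(-2084,297 \right)}\right) \left(3260722 + 3301155\right) = \left(-1919001 - 33\right) \left(3260722 + 3301155\right) = \left(-1919034\right) 6561877 = -12592465066818$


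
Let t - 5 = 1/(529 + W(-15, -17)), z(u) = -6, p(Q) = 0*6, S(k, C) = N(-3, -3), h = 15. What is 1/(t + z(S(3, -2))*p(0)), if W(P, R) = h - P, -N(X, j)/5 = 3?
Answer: 559/2796 ≈ 0.19993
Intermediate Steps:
N(X, j) = -15 (N(X, j) = -5*3 = -15)
S(k, C) = -15
p(Q) = 0
W(P, R) = 15 - P
t = 2796/559 (t = 5 + 1/(529 + (15 - 1*(-15))) = 5 + 1/(529 + (15 + 15)) = 5 + 1/(529 + 30) = 5 + 1/559 = 2796/559 ≈ 5.0018)
1/(t + z(S(3, -2))*p(0)) = 1/(2796/559 - 6*0) = 1/(2796/559 + 0) = 1/(2796/559) = 559/2796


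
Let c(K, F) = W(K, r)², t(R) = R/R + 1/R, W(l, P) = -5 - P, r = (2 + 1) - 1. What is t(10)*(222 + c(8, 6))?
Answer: 2981/10 ≈ 298.10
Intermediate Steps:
r = 2 (r = 3 - 1 = 2)
t(R) = 1 + 1/R
c(K, F) = 49 (c(K, F) = (-5 - 1*2)² = (-5 - 2)² = (-7)² = 49)
t(10)*(222 + c(8, 6)) = ((1 + 10)/10)*(222 + 49) = ((⅒)*11)*271 = (11/10)*271 = 2981/10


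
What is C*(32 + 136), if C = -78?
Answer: -13104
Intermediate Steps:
C*(32 + 136) = -78*(32 + 136) = -78*168 = -13104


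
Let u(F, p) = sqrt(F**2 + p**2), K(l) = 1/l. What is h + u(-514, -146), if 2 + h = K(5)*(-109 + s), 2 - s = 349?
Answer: -466/5 + 2*sqrt(71378) ≈ 441.13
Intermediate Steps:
s = -347 (s = 2 - 1*349 = 2 - 349 = -347)
h = -466/5 (h = -2 + (-109 - 347)/5 = -2 + (1/5)*(-456) = -2 - 456/5 = -466/5 ≈ -93.200)
h + u(-514, -146) = -466/5 + sqrt((-514)**2 + (-146)**2) = -466/5 + sqrt(264196 + 21316) = -466/5 + sqrt(285512) = -466/5 + 2*sqrt(71378)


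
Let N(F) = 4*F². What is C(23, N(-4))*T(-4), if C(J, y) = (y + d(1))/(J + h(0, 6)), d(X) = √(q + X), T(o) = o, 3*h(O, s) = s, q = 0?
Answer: -52/5 ≈ -10.400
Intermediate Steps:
h(O, s) = s/3
d(X) = √X (d(X) = √(0 + X) = √X)
C(J, y) = (1 + y)/(2 + J) (C(J, y) = (y + √1)/(J + (⅓)*6) = (y + 1)/(J + 2) = (1 + y)/(2 + J))
C(23, N(-4))*T(-4) = ((1 + 4*(-4)²)/(2 + 23))*(-4) = ((1 + 4*16)/25)*(-4) = ((1 + 64)/25)*(-4) = ((1/25)*65)*(-4) = (13/5)*(-4) = -52/5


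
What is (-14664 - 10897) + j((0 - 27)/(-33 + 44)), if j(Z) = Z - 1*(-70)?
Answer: -280428/11 ≈ -25493.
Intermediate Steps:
j(Z) = 70 + Z (j(Z) = Z + 70 = 70 + Z)
(-14664 - 10897) + j((0 - 27)/(-33 + 44)) = (-14664 - 10897) + (70 + (0 - 27)/(-33 + 44)) = -25561 + (70 - 27/11) = -25561 + 743/11 = -280428/11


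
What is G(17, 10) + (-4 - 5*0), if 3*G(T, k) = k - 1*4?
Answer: -2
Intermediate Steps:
G(T, k) = -4/3 + k/3 (G(T, k) = (k - 1*4)/3 = (k - 4)/3 = (-4 + k)/3 = -4/3 + k/3)
G(17, 10) + (-4 - 5*0) = (-4/3 + (⅓)*10) + (-4 - 5*0) = (-4/3 + 10/3) + (-4 + 0) = 2 - 4 = -2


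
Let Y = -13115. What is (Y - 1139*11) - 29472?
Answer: -55116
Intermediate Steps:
(Y - 1139*11) - 29472 = (-13115 - 1139*11) - 29472 = (-13115 - 12529) - 29472 = -25644 - 29472 = -55116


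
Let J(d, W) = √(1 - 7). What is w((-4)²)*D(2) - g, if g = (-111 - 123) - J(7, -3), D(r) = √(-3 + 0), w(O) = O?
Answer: 234 + I*√6 + 16*I*√3 ≈ 234.0 + 30.162*I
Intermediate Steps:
J(d, W) = I*√6 (J(d, W) = √(-6) = I*√6)
D(r) = I*√3 (D(r) = √(-3) = I*√3)
g = -234 - I*√6 (g = (-111 - 123) - I*√6 = -234 - I*√6 ≈ -234.0 - 2.4495*I)
w((-4)²)*D(2) - g = (-4)²*(I*√3) - (-234 - I*√6) = 16*(I*√3) + (234 + I*√6) = 16*I*√3 + (234 + I*√6) = 234 + I*√6 + 16*I*√3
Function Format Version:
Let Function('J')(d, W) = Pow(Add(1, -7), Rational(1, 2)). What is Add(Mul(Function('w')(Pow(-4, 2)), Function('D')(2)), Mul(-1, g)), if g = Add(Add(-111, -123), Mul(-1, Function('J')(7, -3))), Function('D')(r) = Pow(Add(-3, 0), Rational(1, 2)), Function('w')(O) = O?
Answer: Add(234, Mul(I, Pow(6, Rational(1, 2))), Mul(16, I, Pow(3, Rational(1, 2)))) ≈ Add(234.00, Mul(30.162, I))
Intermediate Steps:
Function('J')(d, W) = Mul(I, Pow(6, Rational(1, 2))) (Function('J')(d, W) = Pow(-6, Rational(1, 2)) = Mul(I, Pow(6, Rational(1, 2))))
Function('D')(r) = Mul(I, Pow(3, Rational(1, 2))) (Function('D')(r) = Pow(-3, Rational(1, 2)) = Mul(I, Pow(3, Rational(1, 2))))
g = Add(-234, Mul(-1, I, Pow(6, Rational(1, 2)))) (g = Add(Add(-111, -123), Mul(-1, Mul(I, Pow(6, Rational(1, 2))))) = Add(-234, Mul(-1, I, Pow(6, Rational(1, 2)))) ≈ Add(-234.00, Mul(-2.4495, I)))
Add(Mul(Function('w')(Pow(-4, 2)), Function('D')(2)), Mul(-1, g)) = Add(Mul(Pow(-4, 2), Mul(I, Pow(3, Rational(1, 2)))), Mul(-1, Add(-234, Mul(-1, I, Pow(6, Rational(1, 2)))))) = Add(Mul(16, Mul(I, Pow(3, Rational(1, 2)))), Add(234, Mul(I, Pow(6, Rational(1, 2))))) = Add(Mul(16, I, Pow(3, Rational(1, 2))), Add(234, Mul(I, Pow(6, Rational(1, 2))))) = Add(234, Mul(I, Pow(6, Rational(1, 2))), Mul(16, I, Pow(3, Rational(1, 2))))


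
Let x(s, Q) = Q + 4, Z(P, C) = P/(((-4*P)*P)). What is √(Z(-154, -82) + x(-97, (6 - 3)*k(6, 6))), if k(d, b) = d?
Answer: √2087162/308 ≈ 4.6906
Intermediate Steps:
Z(P, C) = -1/(4*P) (Z(P, C) = P/((-4*P²)) = P*(-1/(4*P²)) = -1/(4*P))
x(s, Q) = 4 + Q
√(Z(-154, -82) + x(-97, (6 - 3)*k(6, 6))) = √(-¼/(-154) + (4 + (6 - 3)*6)) = √(-¼*(-1/154) + (4 + 3*6)) = √(1/616 + (4 + 18)) = √(1/616 + 22) = √(13553/616) = √2087162/308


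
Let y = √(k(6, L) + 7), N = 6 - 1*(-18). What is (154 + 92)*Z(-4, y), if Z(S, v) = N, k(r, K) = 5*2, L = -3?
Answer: 5904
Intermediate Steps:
k(r, K) = 10
N = 24 (N = 6 + 18 = 24)
y = √17 (y = √(10 + 7) = √17 ≈ 4.1231)
Z(S, v) = 24
(154 + 92)*Z(-4, y) = (154 + 92)*24 = 246*24 = 5904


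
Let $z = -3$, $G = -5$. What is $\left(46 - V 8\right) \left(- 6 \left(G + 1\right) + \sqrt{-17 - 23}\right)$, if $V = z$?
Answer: $1680 + 140 i \sqrt{10} \approx 1680.0 + 442.72 i$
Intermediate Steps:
$V = -3$
$\left(46 - V 8\right) \left(- 6 \left(G + 1\right) + \sqrt{-17 - 23}\right) = \left(46 - \left(-3\right) 8\right) \left(- 6 \left(-5 + 1\right) + \sqrt{-17 - 23}\right) = \left(46 - -24\right) \left(\left(-6\right) \left(-4\right) + \sqrt{-40}\right) = \left(46 + 24\right) \left(24 + 2 i \sqrt{10}\right) = 70 \left(24 + 2 i \sqrt{10}\right) = 1680 + 140 i \sqrt{10}$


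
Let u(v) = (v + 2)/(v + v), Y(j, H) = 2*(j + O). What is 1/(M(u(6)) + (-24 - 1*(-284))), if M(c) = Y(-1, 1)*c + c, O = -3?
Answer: 3/766 ≈ 0.0039164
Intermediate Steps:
Y(j, H) = -6 + 2*j (Y(j, H) = 2*(j - 3) = 2*(-3 + j) = -6 + 2*j)
u(v) = (2 + v)/(2*v) (u(v) = (2 + v)/((2*v)) = (2 + v)*(1/(2*v)) = (2 + v)/(2*v))
M(c) = -7*c (M(c) = (-6 + 2*(-1))*c + c = (-6 - 2)*c + c = -8*c + c = -7*c)
1/(M(u(6)) + (-24 - 1*(-284))) = 1/(-7*(2 + 6)/(2*6) + (-24 - 1*(-284))) = 1/(-7*8/(2*6) + (-24 + 284)) = 1/(-7*⅔ + 260) = 1/(-14/3 + 260) = 1/(766/3) = 3/766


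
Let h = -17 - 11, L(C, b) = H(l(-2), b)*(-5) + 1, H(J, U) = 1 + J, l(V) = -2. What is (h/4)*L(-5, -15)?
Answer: -42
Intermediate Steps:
L(C, b) = 6 (L(C, b) = (1 - 2)*(-5) + 1 = -1*(-5) + 1 = 5 + 1 = 6)
h = -28
(h/4)*L(-5, -15) = -28/4*6 = -28*¼*6 = -7*6 = -42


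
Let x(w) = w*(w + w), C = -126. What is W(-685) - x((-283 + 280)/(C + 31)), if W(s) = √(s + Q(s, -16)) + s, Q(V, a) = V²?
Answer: -6182143/9025 + 6*√13015 ≈ -0.50218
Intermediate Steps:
W(s) = s + √(s + s²) (W(s) = √(s + s²) + s = s + √(s + s²))
x(w) = 2*w² (x(w) = w*(2*w) = 2*w²)
W(-685) - x((-283 + 280)/(C + 31)) = (-685 + √(-685*(1 - 685))) - 2*((-283 + 280)/(-126 + 31))² = (-685 + √(-685*(-684))) - 2*(-3/(-95))² = (-685 + √468540) - 2*(-3*(-1/95))² = (-685 + 6*√13015) - 2*(3/95)² = (-685 + 6*√13015) - 2*9/9025 = (-685 + 6*√13015) - 1*18/9025 = (-685 + 6*√13015) - 18/9025 = -6182143/9025 + 6*√13015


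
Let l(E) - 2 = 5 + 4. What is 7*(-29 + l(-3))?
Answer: -126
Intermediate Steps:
l(E) = 11 (l(E) = 2 + (5 + 4) = 2 + 9 = 11)
7*(-29 + l(-3)) = 7*(-29 + 11) = 7*(-18) = -126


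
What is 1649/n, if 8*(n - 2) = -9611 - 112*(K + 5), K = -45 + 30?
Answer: -13192/8475 ≈ -1.5566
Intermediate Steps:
K = -15
n = -8475/8 (n = 2 + (-9611 - 112*(-15 + 5))/8 = 2 + (-9611 - 112*(-10))/8 = 2 + (-9611 + 1120)/8 = 2 + (⅛)*(-8491) = 2 - 8491/8 = -8475/8 ≈ -1059.4)
1649/n = 1649/(-8475/8) = 1649*(-8/8475) = -13192/8475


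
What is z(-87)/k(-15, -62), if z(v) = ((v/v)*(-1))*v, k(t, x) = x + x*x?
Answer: 87/3782 ≈ 0.023004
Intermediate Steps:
k(t, x) = x + x²
z(v) = -v (z(v) = (1*(-1))*v = -v)
z(-87)/k(-15, -62) = (-1*(-87))/((-62*(1 - 62))) = 87/((-62*(-61))) = 87/3782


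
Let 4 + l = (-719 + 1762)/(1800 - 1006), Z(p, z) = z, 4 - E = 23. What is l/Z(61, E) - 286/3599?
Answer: 3362071/54294514 ≈ 0.061923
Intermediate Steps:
E = -19 (E = 4 - 1*23 = 4 - 23 = -19)
l = -2133/794 (l = -4 + (-719 + 1762)/(1800 - 1006) = -4 + 1043/794 = -2133/794 ≈ -2.6864)
l/Z(61, E) - 286/3599 = -2133/794/(-19) - 286/3599 = -2133/794*(-1/19) - 286*1/3599 = 2133/15086 - 286/3599 = 3362071/54294514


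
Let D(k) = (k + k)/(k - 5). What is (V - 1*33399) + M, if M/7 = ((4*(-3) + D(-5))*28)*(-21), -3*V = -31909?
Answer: 67540/3 ≈ 22513.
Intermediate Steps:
D(k) = 2*k/(-5 + k) (D(k) = (2*k)/(-5 + k) = 2*k/(-5 + k))
V = 31909/3 (V = -⅓*(-31909) = 31909/3 ≈ 10636.)
M = 45276 (M = 7*(((4*(-3) + 2*(-5)/(-5 - 5))*28)*(-21)) = 7*(((-12 + 2*(-5)/(-10))*28)*(-21)) = 7*(((-12 + 2*(-5)*(-⅒))*28)*(-21)) = 7*(((-12 + 1)*28)*(-21)) = 7*(-11*28*(-21)) = 7*(-308*(-21)) = 7*6468 = 45276)
(V - 1*33399) + M = (31909/3 - 1*33399) + 45276 = (31909/3 - 33399) + 45276 = -68288/3 + 45276 = 67540/3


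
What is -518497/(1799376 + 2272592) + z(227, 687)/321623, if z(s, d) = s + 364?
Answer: -164354027543/1309638564064 ≈ -0.12550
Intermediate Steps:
z(s, d) = 364 + s
-518497/(1799376 + 2272592) + z(227, 687)/321623 = -518497/(1799376 + 2272592) + (364 + 227)/321623 = -518497/4071968 + 591*(1/321623) = -518497*1/4071968 + 591/321623 = -518497/4071968 + 591/321623 = -164354027543/1309638564064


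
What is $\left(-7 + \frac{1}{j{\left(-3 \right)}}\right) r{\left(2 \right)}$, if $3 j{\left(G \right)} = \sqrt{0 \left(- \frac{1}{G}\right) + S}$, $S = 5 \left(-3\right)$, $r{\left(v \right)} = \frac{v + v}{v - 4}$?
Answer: $14 + \frac{2 i \sqrt{15}}{5} \approx 14.0 + 1.5492 i$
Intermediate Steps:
$r{\left(v \right)} = \frac{2 v}{-4 + v}$
$S = -15$
$j{\left(G \right)} = \frac{i \sqrt{15}}{3}$ ($j{\left(G \right)} = \frac{\sqrt{0 \left(- \frac{1}{G}\right) - 15}}{3} = \frac{\sqrt{0 - 15}}{3} = \frac{\sqrt{-15}}{3} = \frac{i \sqrt{15}}{3}$)
$\left(-7 + \frac{1}{j{\left(-3 \right)}}\right) r{\left(2 \right)} = \left(-7 + \frac{1}{\frac{1}{3} i \sqrt{15}}\right) 2 \cdot 2 \frac{1}{-4 + 2} = \left(-7 - \frac{i \sqrt{15}}{5}\right) 2 \cdot 2 \frac{1}{-2} = \left(-7 - \frac{i \sqrt{15}}{5}\right) 2 \cdot 2 \left(- \frac{1}{2}\right) = \left(-7 - \frac{i \sqrt{15}}{5}\right) \left(-2\right) = 14 + \frac{2 i \sqrt{15}}{5}$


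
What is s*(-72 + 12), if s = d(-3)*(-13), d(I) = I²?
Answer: 7020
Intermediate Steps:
s = -117 (s = (-3)²*(-13) = 9*(-13) = -117)
s*(-72 + 12) = -117*(-72 + 12) = -117*(-60) = 7020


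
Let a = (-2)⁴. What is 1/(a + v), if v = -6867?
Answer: -1/6851 ≈ -0.00014596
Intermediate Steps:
a = 16
1/(a + v) = 1/(16 - 6867) = 1/(-6851) = -1/6851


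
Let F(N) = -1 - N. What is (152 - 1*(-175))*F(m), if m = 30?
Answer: -10137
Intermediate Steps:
(152 - 1*(-175))*F(m) = (152 - 1*(-175))*(-1 - 1*30) = (152 + 175)*(-1 - 30) = 327*(-31) = -10137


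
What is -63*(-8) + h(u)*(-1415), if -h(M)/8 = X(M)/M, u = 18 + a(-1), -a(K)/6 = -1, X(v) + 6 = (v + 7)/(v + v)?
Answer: -291079/144 ≈ -2021.4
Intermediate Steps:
X(v) = -6 + (7 + v)/(2*v) (X(v) = -6 + (v + 7)/(v + v) = -6 + (7 + v)/((2*v)) = -6 + (7 + v)*(1/(2*v)) = -6 + (7 + v)/(2*v))
a(K) = 6 (a(K) = -6*(-1) = 6)
u = 24 (u = 18 + 6 = 24)
h(M) = -4*(7 - 11*M)/M**2 (h(M) = -8*(7 - 11*M)/(2*M)/M = -4*(7 - 11*M)/M**2)
-63*(-8) + h(u)*(-1415) = -63*(-8) + (4*(-7 + 11*24)/24**2)*(-1415) = 504 + (4*(1/576)*(-7 + 264))*(-1415) = 504 + (4*(1/576)*257)*(-1415) = 504 + (257/144)*(-1415) = 504 - 363655/144 = -291079/144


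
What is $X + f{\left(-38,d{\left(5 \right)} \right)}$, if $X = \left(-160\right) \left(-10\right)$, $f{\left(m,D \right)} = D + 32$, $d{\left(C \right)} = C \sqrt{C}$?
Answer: $1632 + 5 \sqrt{5} \approx 1643.2$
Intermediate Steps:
$d{\left(C \right)} = C^{\frac{3}{2}}$
$f{\left(m,D \right)} = 32 + D$
$X = 1600$
$X + f{\left(-38,d{\left(5 \right)} \right)} = 1600 + \left(32 + 5^{\frac{3}{2}}\right) = 1600 + \left(32 + 5 \sqrt{5}\right) = 1632 + 5 \sqrt{5}$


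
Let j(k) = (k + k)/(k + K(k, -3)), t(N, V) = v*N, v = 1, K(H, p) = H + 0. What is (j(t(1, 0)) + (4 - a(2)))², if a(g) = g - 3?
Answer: 36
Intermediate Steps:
K(H, p) = H
a(g) = -3 + g
t(N, V) = N (t(N, V) = 1*N = N)
j(k) = 1 (j(k) = (k + k)/(k + k) = (2*k)/((2*k)) = (2*k)*(1/(2*k)) = 1)
(j(t(1, 0)) + (4 - a(2)))² = (1 + (4 - (-3 + 2)))² = (1 + (4 - 1*(-1)))² = (1 + (4 + 1))² = (1 + 5)² = 6² = 36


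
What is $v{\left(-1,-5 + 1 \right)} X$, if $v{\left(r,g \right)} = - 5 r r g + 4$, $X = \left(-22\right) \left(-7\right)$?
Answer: $3696$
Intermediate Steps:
$X = 154$
$v{\left(r,g \right)} = 4 - 5 g r^{2}$ ($v{\left(r,g \right)} = - 5 r^{2} g + 4 = - 5 g r^{2} + 4 = 4 - 5 g r^{2}$)
$v{\left(-1,-5 + 1 \right)} X = \left(4 - 5 \left(-5 + 1\right) \left(-1\right)^{2}\right) 154 = \left(4 - \left(-20\right) 1\right) 154 = \left(4 + 20\right) 154 = 24 \cdot 154 = 3696$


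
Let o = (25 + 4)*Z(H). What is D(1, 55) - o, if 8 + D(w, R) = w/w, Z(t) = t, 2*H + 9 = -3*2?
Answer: 421/2 ≈ 210.50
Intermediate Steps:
H = -15/2 (H = -9/2 + (-3*2)/2 = -9/2 + (½)*(-6) = -9/2 - 3 = -15/2 ≈ -7.5000)
D(w, R) = -7 (D(w, R) = -8 + w/w = -8 + 1 = -7)
o = -435/2 (o = (25 + 4)*(-15/2) = 29*(-15/2) = -435/2 ≈ -217.50)
D(1, 55) - o = -7 - 1*(-435/2) = -7 + 435/2 = 421/2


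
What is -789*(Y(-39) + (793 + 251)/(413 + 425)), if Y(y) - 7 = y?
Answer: 10167054/419 ≈ 24265.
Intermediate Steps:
Y(y) = 7 + y
-789*(Y(-39) + (793 + 251)/(413 + 425)) = -789*((7 - 39) + (793 + 251)/(413 + 425)) = -789*(-32 + 1044/838) = -789*(-32 + 1044*(1/838)) = -789*(-32 + 522/419) = -789*(-12886/419) = 10167054/419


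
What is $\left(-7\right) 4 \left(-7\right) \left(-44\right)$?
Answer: $-8624$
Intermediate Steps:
$\left(-7\right) 4 \left(-7\right) \left(-44\right) = \left(-28\right) \left(-7\right) \left(-44\right) = 196 \left(-44\right) = -8624$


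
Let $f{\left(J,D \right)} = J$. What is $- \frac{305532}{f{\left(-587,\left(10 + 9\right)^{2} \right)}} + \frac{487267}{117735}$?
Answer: $\frac{36257835749}{69110445} \approx 524.64$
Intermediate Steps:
$- \frac{305532}{f{\left(-587,\left(10 + 9\right)^{2} \right)}} + \frac{487267}{117735} = - \frac{305532}{-587} + \frac{487267}{117735} = \left(-305532\right) \left(- \frac{1}{587}\right) + 487267 \cdot \frac{1}{117735} = \frac{305532}{587} + \frac{487267}{117735} = \frac{36257835749}{69110445}$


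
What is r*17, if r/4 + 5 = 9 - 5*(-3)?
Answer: 1292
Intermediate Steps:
r = 76 (r = -20 + 4*(9 - 5*(-3)) = -20 + 4*(9 + 15) = -20 + 4*24 = -20 + 96 = 76)
r*17 = 76*17 = 1292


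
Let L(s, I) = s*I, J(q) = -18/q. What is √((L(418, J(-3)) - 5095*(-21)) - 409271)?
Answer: 2*I*√74942 ≈ 547.51*I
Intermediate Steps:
L(s, I) = I*s
√((L(418, J(-3)) - 5095*(-21)) - 409271) = √((-18/(-3)*418 - 5095*(-21)) - 409271) = √((-18*(-⅓)*418 + 106995) - 409271) = √((6*418 + 106995) - 409271) = √((2508 + 106995) - 409271) = √(109503 - 409271) = √(-299768) = 2*I*√74942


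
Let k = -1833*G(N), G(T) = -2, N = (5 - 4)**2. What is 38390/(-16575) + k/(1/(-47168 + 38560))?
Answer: -104611223998/3315 ≈ -3.1557e+7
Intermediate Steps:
N = 1 (N = 1**2 = 1)
k = 3666 (k = -1833*(-2) = 3666)
38390/(-16575) + k/(1/(-47168 + 38560)) = 38390/(-16575) + 3666/(1/(-47168 + 38560)) = 38390*(-1/16575) + 3666/(1/(-8608)) = -7678/3315 + 3666/(-1/8608) = -7678/3315 + 3666*(-8608) = -7678/3315 - 31556928 = -104611223998/3315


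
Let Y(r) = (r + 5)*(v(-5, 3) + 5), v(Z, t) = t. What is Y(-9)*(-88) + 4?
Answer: 2820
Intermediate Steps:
Y(r) = 40 + 8*r (Y(r) = (r + 5)*(3 + 5) = (5 + r)*8 = 40 + 8*r)
Y(-9)*(-88) + 4 = (40 + 8*(-9))*(-88) + 4 = (40 - 72)*(-88) + 4 = -32*(-88) + 4 = 2816 + 4 = 2820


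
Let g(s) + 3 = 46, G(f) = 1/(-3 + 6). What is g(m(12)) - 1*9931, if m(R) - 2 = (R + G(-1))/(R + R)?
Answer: -9888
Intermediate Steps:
G(f) = 1/3
m(R) = 2 + (1/3 + R)/(2*R) (m(R) = 2 + (R + 1/3)/(R + R) = 2 + (1/3 + R)/((2*R)) = 2 + (1/3 + R)*(1/(2*R)) = 2 + (1/3 + R)/(2*R))
g(s) = 43 (g(s) = -3 + 46 = 43)
g(m(12)) - 1*9931 = 43 - 1*9931 = 43 - 9931 = -9888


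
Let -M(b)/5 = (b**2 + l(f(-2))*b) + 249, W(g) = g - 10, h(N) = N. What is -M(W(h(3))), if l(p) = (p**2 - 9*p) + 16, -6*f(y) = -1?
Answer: 35335/36 ≈ 981.53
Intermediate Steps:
f(y) = 1/6 (f(y) = -1/6*(-1) = 1/6)
l(p) = 16 + p**2 - 9*p
W(g) = -10 + g
M(b) = -1245 - 5*b**2 - 2615*b/36 (M(b) = -5*((b**2 + (16 + (1/6)**2 - 9*1/6)*b) + 249) = -5*((b**2 + (16 + 1/36 - 3/2)*b) + 249) = -5*((b**2 + 523*b/36) + 249) = -5*(249 + b**2 + 523*b/36) = -1245 - 5*b**2 - 2615*b/36)
-M(W(h(3))) = -(-1245 - 5*(-10 + 3)**2 - 2615*(-10 + 3)/36) = -(-1245 - 5*(-7)**2 - 2615/36*(-7)) = -(-1245 - 5*49 + 18305/36) = -(-1245 - 245 + 18305/36) = -1*(-35335/36) = 35335/36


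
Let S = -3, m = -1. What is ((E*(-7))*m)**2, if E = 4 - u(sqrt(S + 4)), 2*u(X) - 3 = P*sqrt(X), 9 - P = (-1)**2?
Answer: 441/4 ≈ 110.25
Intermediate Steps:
P = 8 (P = 9 - 1*(-1)**2 = 9 - 1*1 = 9 - 1 = 8)
u(X) = 3/2 + 4*sqrt(X) (u(X) = 3/2 + (8*sqrt(X))/2 = 3/2 + 4*sqrt(X))
E = -3/2 (E = 4 - (3/2 + 4*sqrt(sqrt(-3 + 4))) = 4 - (3/2 + 4*sqrt(sqrt(1))) = 4 - (3/2 + 4*sqrt(1)) = 4 - (3/2 + 4*1) = 4 - (3/2 + 4) = 4 - 1*11/2 = 4 - 11/2 = -3/2 ≈ -1.5000)
((E*(-7))*m)**2 = (-3/2*(-7)*(-1))**2 = ((21/2)*(-1))**2 = (-21/2)**2 = 441/4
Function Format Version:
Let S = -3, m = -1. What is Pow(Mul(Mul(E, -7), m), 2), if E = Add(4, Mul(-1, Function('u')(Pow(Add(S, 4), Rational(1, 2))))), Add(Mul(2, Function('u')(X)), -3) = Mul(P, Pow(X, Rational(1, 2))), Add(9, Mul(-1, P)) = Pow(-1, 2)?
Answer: Rational(441, 4) ≈ 110.25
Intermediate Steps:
P = 8 (P = Add(9, Mul(-1, Pow(-1, 2))) = Add(9, Mul(-1, 1)) = Add(9, -1) = 8)
Function('u')(X) = Add(Rational(3, 2), Mul(4, Pow(X, Rational(1, 2)))) (Function('u')(X) = Add(Rational(3, 2), Mul(Rational(1, 2), Mul(8, Pow(X, Rational(1, 2))))) = Add(Rational(3, 2), Mul(4, Pow(X, Rational(1, 2)))))
E = Rational(-3, 2) (E = Add(4, Mul(-1, Add(Rational(3, 2), Mul(4, Pow(Pow(Add(-3, 4), Rational(1, 2)), Rational(1, 2)))))) = Add(4, Mul(-1, Add(Rational(3, 2), Mul(4, Pow(Pow(1, Rational(1, 2)), Rational(1, 2)))))) = Add(4, Mul(-1, Add(Rational(3, 2), Mul(4, Pow(1, Rational(1, 2)))))) = Add(4, Mul(-1, Add(Rational(3, 2), Mul(4, 1)))) = Add(4, Mul(-1, Add(Rational(3, 2), 4))) = Add(4, Mul(-1, Rational(11, 2))) = Add(4, Rational(-11, 2)) = Rational(-3, 2) ≈ -1.5000)
Pow(Mul(Mul(E, -7), m), 2) = Pow(Mul(Mul(Rational(-3, 2), -7), -1), 2) = Pow(Mul(Rational(21, 2), -1), 2) = Pow(Rational(-21, 2), 2) = Rational(441, 4)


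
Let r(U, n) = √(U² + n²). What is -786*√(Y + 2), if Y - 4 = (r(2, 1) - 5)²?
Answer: -786*√(36 - 10*√5) ≈ -2902.8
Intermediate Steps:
Y = 4 + (-5 + √5)² (Y = 4 + (√(2² + 1²) - 5)² = 4 + (√(4 + 1) - 5)² = 4 + (√5 - 5)² = 4 + (-5 + √5)² ≈ 11.639)
-786*√(Y + 2) = -786*√((34 - 10*√5) + 2) = -786*√(36 - 10*√5)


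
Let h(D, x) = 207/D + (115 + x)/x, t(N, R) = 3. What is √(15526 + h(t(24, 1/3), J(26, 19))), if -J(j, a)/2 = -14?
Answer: √3057621/14 ≈ 124.90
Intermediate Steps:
J(j, a) = 28 (J(j, a) = -2*(-14) = 28)
h(D, x) = 207/D + (115 + x)/x
√(15526 + h(t(24, 1/3), J(26, 19))) = √(15526 + (1 + 115/28 + 207/3)) = √(15526 + (1 + 115*(1/28) + 207*(⅓))) = √(15526 + (1 + 115/28 + 69)) = √(15526 + 2075/28) = √(436803/28) = √3057621/14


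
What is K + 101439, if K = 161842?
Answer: 263281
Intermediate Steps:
K + 101439 = 161842 + 101439 = 263281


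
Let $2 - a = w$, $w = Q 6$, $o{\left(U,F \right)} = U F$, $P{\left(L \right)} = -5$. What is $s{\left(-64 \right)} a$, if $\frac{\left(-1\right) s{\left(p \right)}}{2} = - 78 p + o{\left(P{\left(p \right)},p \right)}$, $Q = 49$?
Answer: $3102208$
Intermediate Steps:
$o{\left(U,F \right)} = F U$
$s{\left(p \right)} = 166 p$ ($s{\left(p \right)} = - 2 \left(- 78 p + p \left(-5\right)\right) = - 2 \left(- 78 p - 5 p\right) = - 2 \left(- 83 p\right) = 166 p$)
$w = 294$ ($w = 49 \cdot 6 = 294$)
$a = -292$ ($a = 2 - 294 = -292$)
$s{\left(-64 \right)} a = 166 \left(-64\right) \left(-292\right) = \left(-10624\right) \left(-292\right) = 3102208$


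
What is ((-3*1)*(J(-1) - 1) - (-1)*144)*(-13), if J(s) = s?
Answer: -1950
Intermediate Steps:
((-3*1)*(J(-1) - 1) - (-1)*144)*(-13) = ((-3*1)*(-1 - 1) - (-1)*144)*(-13) = (-3*(-2) - 1*(-144))*(-13) = (6 + 144)*(-13) = 150*(-13) = -1950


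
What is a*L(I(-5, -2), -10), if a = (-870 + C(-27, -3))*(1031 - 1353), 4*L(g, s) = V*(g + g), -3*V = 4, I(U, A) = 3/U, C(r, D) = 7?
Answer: 555772/5 ≈ 1.1115e+5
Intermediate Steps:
V = -4/3 (V = -1/3*4 = -4/3 ≈ -1.3333)
L(g, s) = -2*g/3 (L(g, s) = (-4*(g + g)/3)/4 = (-8*g/3)/4 = -2*g/3)
a = 277886 (a = (-870 + 7)*(1031 - 1353) = -863*(-322) = 277886)
a*L(I(-5, -2), -10) = 277886*(-2/(-5)) = 277886*(-2*(-1)/5) = 277886*(-2/3*(-3/5)) = 277886*(2/5) = 555772/5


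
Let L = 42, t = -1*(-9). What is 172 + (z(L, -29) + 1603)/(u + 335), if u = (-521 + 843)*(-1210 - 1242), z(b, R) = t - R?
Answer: 135742307/789209 ≈ 172.00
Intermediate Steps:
t = 9
z(b, R) = 9 - R
u = -789544 (u = 322*(-2452) = -789544)
172 + (z(L, -29) + 1603)/(u + 335) = 172 + ((9 - 1*(-29)) + 1603)/(-789544 + 335) = 172 + ((9 + 29) + 1603)/(-789209) = 172 + (38 + 1603)*(-1/789209) = 172 + 1641*(-1/789209) = 172 - 1641/789209 = 135742307/789209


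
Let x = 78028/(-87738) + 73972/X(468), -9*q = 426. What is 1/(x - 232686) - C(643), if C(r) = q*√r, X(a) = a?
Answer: -1710891/397831481633 + 142*√643/3 ≈ 1200.3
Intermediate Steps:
q = -142/3 (q = -⅑*426 = -142/3 ≈ -47.333)
C(r) = -142*√r/3
x = 268901593/1710891 (x = 78028/(-87738) + 73972/468 = 78028*(-1/87738) + 73972*(1/468) = -39014/43869 + 18493/117 = 268901593/1710891 ≈ 157.17)
1/(x - 232686) - C(643) = 1/(268901593/1710891 - 232686) - (-142)*√643/3 = 1/(-397831481633/1710891) + 142*√643/3 = -1710891/397831481633 + 142*√643/3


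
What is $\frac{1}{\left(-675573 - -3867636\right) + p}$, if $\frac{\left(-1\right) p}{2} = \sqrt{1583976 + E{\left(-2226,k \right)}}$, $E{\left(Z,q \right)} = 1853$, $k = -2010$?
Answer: $\frac{456009}{1455608550379} + \frac{2 \sqrt{1585829}}{10189259852653} \approx 3.1352 \cdot 10^{-7}$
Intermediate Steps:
$p = - 2 \sqrt{1585829}$ ($p = - 2 \sqrt{1583976 + 1853} = - 2 \sqrt{1585829} \approx -2518.6$)
$\frac{1}{\left(-675573 - -3867636\right) + p} = \frac{1}{\left(-675573 - -3867636\right) - 2 \sqrt{1585829}} = \frac{1}{\left(-675573 + 3867636\right) - 2 \sqrt{1585829}} = \frac{1}{3192063 - 2 \sqrt{1585829}}$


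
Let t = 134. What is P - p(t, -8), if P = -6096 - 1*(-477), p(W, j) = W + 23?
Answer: -5776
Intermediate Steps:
p(W, j) = 23 + W
P = -5619 (P = -6096 + 477 = -5619)
P - p(t, -8) = -5619 - (23 + 134) = -5619 - 1*157 = -5619 - 157 = -5776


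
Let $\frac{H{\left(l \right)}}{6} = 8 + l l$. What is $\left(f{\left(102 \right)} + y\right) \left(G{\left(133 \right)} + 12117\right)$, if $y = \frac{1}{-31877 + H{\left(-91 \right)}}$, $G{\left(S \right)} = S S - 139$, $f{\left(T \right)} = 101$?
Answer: $\frac{53506155186}{17857} \approx 2.9964 \cdot 10^{6}$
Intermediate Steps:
$H{\left(l \right)} = 48 + 6 l^{2}$ ($H{\left(l \right)} = 6 \left(8 + l l\right) = 6 \left(8 + l^{2}\right) = 48 + 6 l^{2}$)
$G{\left(S \right)} = -139 + S^{2}$ ($G{\left(S \right)} = S^{2} - 139 = -139 + S^{2}$)
$y = \frac{1}{17857}$ ($y = \frac{1}{-31877 + \left(48 + 6 \left(-91\right)^{2}\right)} = \frac{1}{-31877 + \left(48 + 6 \cdot 8281\right)} = \frac{1}{-31877 + \left(48 + 49686\right)} = \frac{1}{-31877 + 49734} = \frac{1}{17857} \approx 5.6 \cdot 10^{-5}$)
$\left(f{\left(102 \right)} + y\right) \left(G{\left(133 \right)} + 12117\right) = \left(101 + \frac{1}{17857}\right) \left(\left(-139 + 133^{2}\right) + 12117\right) = \frac{1803558 \left(\left(-139 + 17689\right) + 12117\right)}{17857} = \frac{1803558 \left(17550 + 12117\right)}{17857} = \frac{1803558}{17857} \cdot 29667 = \frac{53506155186}{17857}$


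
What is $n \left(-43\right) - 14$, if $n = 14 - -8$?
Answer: $-960$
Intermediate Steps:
$n = 22$ ($n = 14 + 8 = 22$)
$n \left(-43\right) - 14 = 22 \left(-43\right) - 14 = -946 - 14 = -960$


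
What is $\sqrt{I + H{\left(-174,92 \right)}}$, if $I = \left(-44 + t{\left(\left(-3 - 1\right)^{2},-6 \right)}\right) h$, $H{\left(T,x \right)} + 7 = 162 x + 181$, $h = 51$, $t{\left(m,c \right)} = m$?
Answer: $5 \sqrt{546} \approx 116.83$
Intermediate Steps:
$H{\left(T,x \right)} = 174 + 162 x$ ($H{\left(T,x \right)} = -7 + \left(162 x + 181\right) = -7 + \left(181 + 162 x\right) = 174 + 162 x$)
$I = -1428$ ($I = \left(-44 + \left(-3 - 1\right)^{2}\right) 51 = \left(-44 + \left(-4\right)^{2}\right) 51 = \left(-44 + 16\right) 51 = \left(-28\right) 51 = -1428$)
$\sqrt{I + H{\left(-174,92 \right)}} = \sqrt{-1428 + \left(174 + 162 \cdot 92\right)} = \sqrt{-1428 + \left(174 + 14904\right)} = \sqrt{-1428 + 15078} = \sqrt{13650} = 5 \sqrt{546}$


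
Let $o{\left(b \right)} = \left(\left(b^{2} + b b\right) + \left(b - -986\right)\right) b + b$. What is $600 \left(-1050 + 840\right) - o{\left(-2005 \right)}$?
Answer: $16118133160$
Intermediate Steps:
$o{\left(b \right)} = b + b \left(986 + b + 2 b^{2}\right)$ ($o{\left(b \right)} = \left(\left(b^{2} + b^{2}\right) + \left(b + 986\right)\right) b + b = \left(2 b^{2} + \left(986 + b\right)\right) b + b = \left(986 + b + 2 b^{2}\right) b + b = b \left(986 + b + 2 b^{2}\right) + b = b + b \left(986 + b + 2 b^{2}\right)$)
$600 \left(-1050 + 840\right) - o{\left(-2005 \right)} = 600 \left(-1050 + 840\right) - - 2005 \left(987 - 2005 + 2 \left(-2005\right)^{2}\right) = 600 \left(-210\right) - - 2005 \left(987 - 2005 + 2 \cdot 4020025\right) = -126000 - - 2005 \left(987 - 2005 + 8040050\right) = -126000 - \left(-2005\right) 8039032 = -126000 - -16118259160 = -126000 + 16118259160 = 16118133160$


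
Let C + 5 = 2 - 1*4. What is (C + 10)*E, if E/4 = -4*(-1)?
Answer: 48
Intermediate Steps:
E = 16 (E = 4*(-4*(-1)) = 4*4 = 16)
C = -7 (C = -5 + (2 - 1*4) = -5 + (2 - 4) = -5 - 2 = -7)
(C + 10)*E = (-7 + 10)*16 = 3*16 = 48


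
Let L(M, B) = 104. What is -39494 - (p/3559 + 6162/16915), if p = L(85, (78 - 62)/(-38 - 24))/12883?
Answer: -2356181666316988/59658680635 ≈ -39494.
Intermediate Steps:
p = 8/991 (p = 104/12883 = 104*(1/12883) = 8/991 ≈ 0.0080727)
-39494 - (p/3559 + 6162/16915) = -39494 - ((8/991)/3559 + 6162/16915) = -39494 - ((8/991)*(1/3559) + 6162*(1/16915)) = -39494 - (8/3526969 + 6162/16915) = -39494 - 1*21733318298/59658680635 = -39494 - 21733318298/59658680635 = -2356181666316988/59658680635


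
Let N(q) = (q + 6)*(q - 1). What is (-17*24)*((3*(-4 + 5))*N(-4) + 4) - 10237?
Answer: 371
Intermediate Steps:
N(q) = (-1 + q)*(6 + q) (N(q) = (6 + q)*(-1 + q) = (-1 + q)*(6 + q))
(-17*24)*((3*(-4 + 5))*N(-4) + 4) - 10237 = (-17*24)*((3*(-4 + 5))*(-6 + (-4)² + 5*(-4)) + 4) - 10237 = -408*((3*1)*(-6 + 16 - 20) + 4) - 10237 = -408*(3*(-10) + 4) - 10237 = -408*(-30 + 4) - 10237 = -408*(-26) - 10237 = 10608 - 10237 = 371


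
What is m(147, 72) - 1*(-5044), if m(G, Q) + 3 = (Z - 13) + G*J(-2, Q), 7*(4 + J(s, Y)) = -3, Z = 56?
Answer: 4433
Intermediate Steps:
J(s, Y) = -31/7 (J(s, Y) = -4 + (⅐)*(-3) = -4 - 3/7 = -31/7)
m(G, Q) = 40 - 31*G/7 (m(G, Q) = -3 + ((56 - 13) + G*(-31/7)) = -3 + (43 - 31*G/7) = 40 - 31*G/7)
m(147, 72) - 1*(-5044) = (40 - 31/7*147) - 1*(-5044) = (40 - 651) + 5044 = -611 + 5044 = 4433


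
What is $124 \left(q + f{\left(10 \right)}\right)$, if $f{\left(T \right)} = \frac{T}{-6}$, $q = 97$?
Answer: $\frac{35464}{3} \approx 11821.0$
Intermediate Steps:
$f{\left(T \right)} = - \frac{T}{6}$ ($f{\left(T \right)} = T \left(- \frac{1}{6}\right) = - \frac{T}{6}$)
$124 \left(q + f{\left(10 \right)}\right) = 124 \left(97 - \frac{5}{3}\right) = 124 \cdot \frac{286}{3} = \frac{35464}{3}$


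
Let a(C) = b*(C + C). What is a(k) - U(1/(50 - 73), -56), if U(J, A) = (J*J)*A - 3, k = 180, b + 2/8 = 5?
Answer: 906233/529 ≈ 1713.1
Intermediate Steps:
b = 19/4 (b = -¼ + 5 = 19/4 ≈ 4.7500)
U(J, A) = -3 + A*J² (U(J, A) = J²*A - 3 = A*J² - 3 = -3 + A*J²)
a(C) = 19*C/2 (a(C) = 19*(C + C)/4 = 19*(2*C)/4 = 19*C/2)
a(k) - U(1/(50 - 73), -56) = (19/2)*180 - (-3 - 56/(50 - 73)²) = 1710 - (-3 - 56*(1/(-23))²) = 1710 - (-3 - 56*(-1/23)²) = 1710 - (-3 - 56*1/529) = 1710 - (-3 - 56/529) = 1710 - 1*(-1643/529) = 1710 + 1643/529 = 906233/529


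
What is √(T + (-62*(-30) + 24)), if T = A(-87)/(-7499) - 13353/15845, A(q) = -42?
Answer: √26587596422587755765/118821655 ≈ 43.395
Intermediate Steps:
T = -99468657/118821655 (T = -42/(-7499) - 13353/15845 = -42*(-1/7499) - 13353*1/15845 = 42/7499 - 13353/15845 = -99468657/118821655 ≈ -0.83713)
√(T + (-62*(-30) + 24)) = √(-99468657/118821655 + (-62*(-30) + 24)) = √(-99468657/118821655 + (1860 + 24)) = √(-99468657/118821655 + 1884) = √(223760529363/118821655) = √26587596422587755765/118821655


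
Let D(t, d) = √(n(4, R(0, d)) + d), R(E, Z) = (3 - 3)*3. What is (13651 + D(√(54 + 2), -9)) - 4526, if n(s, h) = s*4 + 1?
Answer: 9125 + 2*√2 ≈ 9127.8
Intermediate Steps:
R(E, Z) = 0 (R(E, Z) = 0*3 = 0)
n(s, h) = 1 + 4*s (n(s, h) = 4*s + 1 = 1 + 4*s)
D(t, d) = √(17 + d) (D(t, d) = √((1 + 4*4) + d) = √((1 + 16) + d) = √(17 + d))
(13651 + D(√(54 + 2), -9)) - 4526 = (13651 + √(17 - 9)) - 4526 = (13651 + √8) - 4526 = (13651 + 2*√2) - 4526 = 9125 + 2*√2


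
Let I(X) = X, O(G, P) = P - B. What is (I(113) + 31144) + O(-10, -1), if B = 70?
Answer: 31186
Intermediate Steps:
O(G, P) = -70 + P (O(G, P) = P - 1*70 = P - 70 = -70 + P)
(I(113) + 31144) + O(-10, -1) = (113 + 31144) + (-70 - 1) = 31257 - 71 = 31186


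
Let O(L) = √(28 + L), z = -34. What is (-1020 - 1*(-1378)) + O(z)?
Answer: 358 + I*√6 ≈ 358.0 + 2.4495*I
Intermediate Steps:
(-1020 - 1*(-1378)) + O(z) = (-1020 - 1*(-1378)) + √(28 - 34) = (-1020 + 1378) + √(-6) = 358 + I*√6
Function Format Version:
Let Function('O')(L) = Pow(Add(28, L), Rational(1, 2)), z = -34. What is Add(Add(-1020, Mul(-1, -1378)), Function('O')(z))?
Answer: Add(358, Mul(I, Pow(6, Rational(1, 2)))) ≈ Add(358.00, Mul(2.4495, I))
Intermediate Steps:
Add(Add(-1020, Mul(-1, -1378)), Function('O')(z)) = Add(Add(-1020, Mul(-1, -1378)), Pow(Add(28, -34), Rational(1, 2))) = Add(Add(-1020, 1378), Pow(-6, Rational(1, 2))) = Add(358, Mul(I, Pow(6, Rational(1, 2))))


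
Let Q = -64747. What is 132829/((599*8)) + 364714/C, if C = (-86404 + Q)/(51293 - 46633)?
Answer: -1160606996843/103473656 ≈ -11216.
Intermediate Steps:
C = -151151/4660 (C = (-86404 - 64747)/(51293 - 46633) = -151151/4660 ≈ -32.436)
132829/((599*8)) + 364714/C = 132829/((599*8)) + 364714/(-151151/4660) = 132829/4792 + 364714*(-4660/151151) = 132829*(1/4792) - 242795320/21593 = 132829/4792 - 242795320/21593 = -1160606996843/103473656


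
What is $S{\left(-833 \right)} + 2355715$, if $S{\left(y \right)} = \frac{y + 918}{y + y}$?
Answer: $\frac{230860065}{98} \approx 2.3557 \cdot 10^{6}$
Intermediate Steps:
$S{\left(y \right)} = \frac{918 + y}{2 y}$
$S{\left(-833 \right)} + 2355715 = \frac{918 - 833}{2 \left(-833\right)} + 2355715 = \frac{1}{2} \left(- \frac{1}{833}\right) 85 + 2355715 = - \frac{5}{98} + 2355715 = \frac{230860065}{98}$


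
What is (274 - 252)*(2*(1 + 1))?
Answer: 88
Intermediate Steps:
(274 - 252)*(2*(1 + 1)) = 22*(2*2) = 22*4 = 88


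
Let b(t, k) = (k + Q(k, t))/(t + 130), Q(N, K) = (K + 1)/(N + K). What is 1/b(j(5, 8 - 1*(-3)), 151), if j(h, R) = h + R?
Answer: 12191/12617 ≈ 0.96624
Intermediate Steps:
Q(N, K) = (1 + K)/(K + N)
j(h, R) = R + h
b(t, k) = (k + (1 + t)/(k + t))/(130 + t) (b(t, k) = (k + (1 + t)/(t + k))/(t + 130) = (k + (1 + t)/(k + t))/(130 + t))
1/b(j(5, 8 - 1*(-3)), 151) = 1/((1 + ((8 - 1*(-3)) + 5) + 151*(151 + ((8 - 1*(-3)) + 5)))/((130 + ((8 - 1*(-3)) + 5))*(151 + ((8 - 1*(-3)) + 5)))) = 1/((1 + ((8 + 3) + 5) + 151*(151 + ((8 + 3) + 5)))/((130 + ((8 + 3) + 5))*(151 + ((8 + 3) + 5)))) = 1/((1 + (11 + 5) + 151*(151 + (11 + 5)))/((130 + (11 + 5))*(151 + (11 + 5)))) = 1/((1 + 16 + 151*(151 + 16))/((130 + 16)*(151 + 16))) = 1/((1 + 16 + 151*167)/(146*167)) = 1/((1/146)*(1/167)*(1 + 16 + 25217)) = 1/((1/146)*(1/167)*25234) = 1/(12617/12191) = 12191/12617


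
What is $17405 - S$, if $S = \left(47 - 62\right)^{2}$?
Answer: $17180$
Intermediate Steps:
$S = 225$ ($S = \left(-15\right)^{2} = 225$)
$17405 - S = 17405 - 225 = 17180$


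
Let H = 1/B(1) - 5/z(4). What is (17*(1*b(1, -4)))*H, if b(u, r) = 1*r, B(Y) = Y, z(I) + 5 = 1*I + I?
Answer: 136/3 ≈ 45.333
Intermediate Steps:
z(I) = -5 + 2*I (z(I) = -5 + (1*I + I) = -5 + (I + I) = -5 + 2*I)
b(u, r) = r
H = -2/3 (H = 1/1 - 5/(-5 + 2*4) = 1*1 - 5/(-5 + 8) = 1 - 5/3 = -2/3 ≈ -0.66667)
(17*(1*b(1, -4)))*H = (17*(1*(-4)))*(-2/3) = (17*(-4))*(-2/3) = -68*(-2/3) = 136/3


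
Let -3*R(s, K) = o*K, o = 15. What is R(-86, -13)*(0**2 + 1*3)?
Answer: 195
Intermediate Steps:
R(s, K) = -5*K
R(-86, -13)*(0**2 + 1*3) = (-5*(-13))*(0**2 + 1*3) = 65*(0 + 3) = 65*3 = 195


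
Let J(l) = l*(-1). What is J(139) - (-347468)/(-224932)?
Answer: -149118/1061 ≈ -140.54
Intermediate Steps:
J(l) = -l
J(139) - (-347468)/(-224932) = -1*139 - (-347468)/(-224932) = -139 - (-347468)*(-1)/224932 = -139 - 1*1639/1061 = -139 - 1639/1061 = -149118/1061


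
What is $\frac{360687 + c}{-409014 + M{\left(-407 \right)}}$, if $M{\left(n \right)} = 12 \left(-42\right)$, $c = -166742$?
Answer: $- \frac{193945}{409518} \approx -0.47359$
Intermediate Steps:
$M{\left(n \right)} = -504$
$\frac{360687 + c}{-409014 + M{\left(-407 \right)}} = \frac{360687 - 166742}{-409014 - 504} = \frac{193945}{-409518} = 193945 \left(- \frac{1}{409518}\right) = - \frac{193945}{409518}$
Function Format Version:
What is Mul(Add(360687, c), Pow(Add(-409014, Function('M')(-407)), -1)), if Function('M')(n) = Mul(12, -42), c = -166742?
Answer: Rational(-193945, 409518) ≈ -0.47359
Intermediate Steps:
Function('M')(n) = -504
Mul(Add(360687, c), Pow(Add(-409014, Function('M')(-407)), -1)) = Mul(Add(360687, -166742), Pow(Add(-409014, -504), -1)) = Mul(193945, Pow(-409518, -1)) = Mul(193945, Rational(-1, 409518)) = Rational(-193945, 409518)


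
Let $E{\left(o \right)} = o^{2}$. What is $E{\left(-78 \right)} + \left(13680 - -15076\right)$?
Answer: $34840$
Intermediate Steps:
$E{\left(-78 \right)} + \left(13680 - -15076\right) = \left(-78\right)^{2} + \left(13680 - -15076\right) = 6084 + \left(13680 + 15076\right) = 6084 + 28756 = 34840$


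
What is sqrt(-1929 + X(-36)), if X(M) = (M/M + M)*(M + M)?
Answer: sqrt(591) ≈ 24.310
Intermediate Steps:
X(M) = 2*M*(1 + M) (X(M) = (1 + M)*(2*M) = 2*M*(1 + M))
sqrt(-1929 + X(-36)) = sqrt(-1929 + 2*(-36)*(1 - 36)) = sqrt(-1929 + 2*(-36)*(-35)) = sqrt(-1929 + 2520) = sqrt(591)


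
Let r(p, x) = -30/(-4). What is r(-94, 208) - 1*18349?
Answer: -36683/2 ≈ -18342.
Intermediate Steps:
r(p, x) = 15/2 (r(p, x) = -1/4*(-30) = 15/2)
r(-94, 208) - 1*18349 = 15/2 - 1*18349 = 15/2 - 18349 = -36683/2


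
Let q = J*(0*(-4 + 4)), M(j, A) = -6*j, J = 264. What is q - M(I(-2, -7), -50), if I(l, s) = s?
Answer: -42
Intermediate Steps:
q = 0 (q = 264*(0*(-4 + 4)) = 264*(0*0) = 264*0 = 0)
q - M(I(-2, -7), -50) = 0 - (-6)*(-7) = 0 - 1*42 = 0 - 42 = -42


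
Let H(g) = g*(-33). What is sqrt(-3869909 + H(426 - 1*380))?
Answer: I*sqrt(3871427) ≈ 1967.6*I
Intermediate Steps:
H(g) = -33*g
sqrt(-3869909 + H(426 - 1*380)) = sqrt(-3869909 - 33*(426 - 1*380)) = sqrt(-3869909 - 33*(426 - 380)) = sqrt(-3869909 - 33*46) = sqrt(-3869909 - 1518) = sqrt(-3871427) = I*sqrt(3871427)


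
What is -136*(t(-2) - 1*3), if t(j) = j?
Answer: 680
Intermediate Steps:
-136*(t(-2) - 1*3) = -136*(-2 - 1*3) = -136*(-2 - 3) = -136*(-5) = 680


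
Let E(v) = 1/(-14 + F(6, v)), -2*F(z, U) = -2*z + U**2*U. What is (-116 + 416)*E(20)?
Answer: -25/334 ≈ -0.074850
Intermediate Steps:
F(z, U) = z - U**3/2 (F(z, U) = -(-2*z + U**2*U)/2 = -(-2*z + U**3)/2 = -(U**3 - 2*z)/2 = z - U**3/2)
E(v) = 1/(-8 - v**3/2) (E(v) = 1/(-14 + (6 - v**3/2)) = 1/(-8 - v**3/2))
(-116 + 416)*E(20) = (-116 + 416)*(-2/(16 + 20**3)) = 300*(-2/(16 + 8000)) = 300*(-2/8016) = 300*(-2*1/8016) = 300*(-1/4008) = -25/334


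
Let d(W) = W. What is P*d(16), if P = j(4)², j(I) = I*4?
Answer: 4096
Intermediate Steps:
j(I) = 4*I
P = 256 (P = (4*4)² = 16² = 256)
P*d(16) = 256*16 = 4096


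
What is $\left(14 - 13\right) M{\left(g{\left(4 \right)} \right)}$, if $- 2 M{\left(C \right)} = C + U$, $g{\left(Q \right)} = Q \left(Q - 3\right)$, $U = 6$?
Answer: $-5$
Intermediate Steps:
$g{\left(Q \right)} = Q \left(-3 + Q\right)$
$M{\left(C \right)} = -3 - \frac{C}{2}$ ($M{\left(C \right)} = - \frac{C + 6}{2} = - \frac{6 + C}{2} = -3 - \frac{C}{2}$)
$\left(14 - 13\right) M{\left(g{\left(4 \right)} \right)} = \left(14 - 13\right) \left(-3 - \frac{4 \left(-3 + 4\right)}{2}\right) = 1 \left(-3 - \frac{4 \cdot 1}{2}\right) = 1 \left(-3 - 2\right) = 1 \left(-5\right) = -5$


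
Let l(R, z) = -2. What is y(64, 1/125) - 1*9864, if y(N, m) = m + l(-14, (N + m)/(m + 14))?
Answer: -1233249/125 ≈ -9866.0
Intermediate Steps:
y(N, m) = -2 + m (y(N, m) = m - 2 = -2 + m)
y(64, 1/125) - 1*9864 = (-2 + 1/125) - 1*9864 = (-2 + 1/125) - 9864 = -249/125 - 9864 = -1233249/125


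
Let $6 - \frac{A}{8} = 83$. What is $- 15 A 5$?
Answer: $46200$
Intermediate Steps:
$A = -616$ ($A = 48 - 664 = -616$)
$- 15 A 5 = \left(-15\right) \left(-616\right) 5 = 9240 \cdot 5 = 46200$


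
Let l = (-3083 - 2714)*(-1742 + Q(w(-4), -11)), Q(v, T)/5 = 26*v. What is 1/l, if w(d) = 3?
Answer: 1/7837544 ≈ 1.2759e-7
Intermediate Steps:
Q(v, T) = 130*v (Q(v, T) = 5*(26*v) = 130*v)
l = 7837544 (l = (-3083 - 2714)*(-1742 + 130*3) = -5797*(-1742 + 390) = -5797*(-1352) = 7837544)
1/l = 1/7837544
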